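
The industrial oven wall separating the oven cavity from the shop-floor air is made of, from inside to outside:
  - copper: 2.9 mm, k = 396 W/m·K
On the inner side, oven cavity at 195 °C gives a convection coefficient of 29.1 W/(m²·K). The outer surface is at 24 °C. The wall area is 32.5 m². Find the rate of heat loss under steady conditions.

Using the resistance-network approach (series):
R_inner film = 1/(h_i·A) = 1/(29.1×32.5) = 0.001057 K/W
R_copper = L/(kA) = 0.0029/(396×32.5) = 2.253×10^-7 K/W
R_total = 0.001058 K/W
Q = ΔT / R_total = 171 / 0.001058

Q ≈ 162000 W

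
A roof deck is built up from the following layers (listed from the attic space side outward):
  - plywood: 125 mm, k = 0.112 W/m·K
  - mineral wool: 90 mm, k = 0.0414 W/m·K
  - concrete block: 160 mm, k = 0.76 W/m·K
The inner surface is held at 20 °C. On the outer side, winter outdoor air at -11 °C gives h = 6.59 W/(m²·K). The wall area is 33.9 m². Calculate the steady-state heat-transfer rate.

Q ≈ 288 W

Thermal resistances in series:
R_plywood = L/(kA) = 0.125/(0.112×33.9) = 0.03292 K/W
R_mineral wool = L/(kA) = 0.09/(0.0414×33.9) = 0.06413 K/W
R_concrete block = L/(kA) = 0.16/(0.76×33.9) = 0.00621 K/W
R_outer film = 1/(h_o·A) = 1/(6.59×33.9) = 0.004476 K/W
R_total = 0.1077 K/W
Q = ΔT / R_total = 31 / 0.1077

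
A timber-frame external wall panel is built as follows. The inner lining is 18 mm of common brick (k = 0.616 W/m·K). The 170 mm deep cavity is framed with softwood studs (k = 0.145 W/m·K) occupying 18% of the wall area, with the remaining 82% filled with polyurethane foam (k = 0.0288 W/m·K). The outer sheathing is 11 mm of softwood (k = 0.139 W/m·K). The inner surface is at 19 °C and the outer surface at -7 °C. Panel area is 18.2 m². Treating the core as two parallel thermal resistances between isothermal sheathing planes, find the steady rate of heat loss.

Q ≈ 134 W

Sheathing layers in series; stud and cavity paths in parallel between them.
R_inner = 0.018/(0.616×18.2) = 0.001606 K/W
R_stud  = 0.17/(0.145×0.18×18.2) = 0.3579 K/W
R_cav   = 0.17/(0.0288×0.82×18.2) = 0.3955 K/W
1/R_core = 1/R_stud + 1/R_cav → R_core = 0.1879 K/W
R_outer = 0.011/(0.139×18.2) = 0.004348 K/W
R_total = 0.1938 K/W
Q = ΔT/R_total = 26/0.1938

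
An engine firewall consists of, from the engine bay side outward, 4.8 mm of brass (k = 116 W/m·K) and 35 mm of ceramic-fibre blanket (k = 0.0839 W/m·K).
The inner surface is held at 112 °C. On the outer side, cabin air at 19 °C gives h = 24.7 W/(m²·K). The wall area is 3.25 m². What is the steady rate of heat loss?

Q ≈ 660 W

Model the wall as resistances in series:
R_brass = L/(kA) = 0.0048/(116×3.25) = 1.273×10^-5 K/W
R_ceramic-fibre blanket = L/(kA) = 0.035/(0.0839×3.25) = 0.1284 K/W
R_outer film = 1/(h_o·A) = 1/(24.7×3.25) = 0.01246 K/W
R_total = 0.1408 K/W
Q = ΔT / R_total = 93 / 0.1408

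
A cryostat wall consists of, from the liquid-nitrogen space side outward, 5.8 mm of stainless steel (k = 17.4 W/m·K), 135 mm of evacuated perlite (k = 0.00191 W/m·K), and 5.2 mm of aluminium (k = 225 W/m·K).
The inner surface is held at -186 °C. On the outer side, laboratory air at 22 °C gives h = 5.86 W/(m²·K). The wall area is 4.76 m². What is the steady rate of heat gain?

Q ≈ 14 W

Model the wall as resistances in series:
R_stainless steel = L/(kA) = 0.0058/(17.4×4.76) = 7.003×10^-5 K/W
R_evacuated perlite = L/(kA) = 0.135/(0.00191×4.76) = 14.85 K/W
R_aluminium = L/(kA) = 0.0052/(225×4.76) = 4.855×10^-6 K/W
R_outer film = 1/(h_o·A) = 1/(5.86×4.76) = 0.03585 K/W
R_total = 14.88 K/W
Q = ΔT / R_total = 208 / 14.88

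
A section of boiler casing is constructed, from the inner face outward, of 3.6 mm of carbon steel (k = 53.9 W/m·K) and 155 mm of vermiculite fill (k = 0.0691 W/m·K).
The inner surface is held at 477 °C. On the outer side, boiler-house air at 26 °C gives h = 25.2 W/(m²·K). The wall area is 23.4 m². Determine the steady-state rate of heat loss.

Model the wall as resistances in series:
R_carbon steel = L/(kA) = 0.0036/(53.9×23.4) = 2.854×10^-6 K/W
R_vermiculite fill = L/(kA) = 0.155/(0.0691×23.4) = 0.09586 K/W
R_outer film = 1/(h_o·A) = 1/(25.2×23.4) = 0.001696 K/W
R_total = 0.09756 K/W
Q = ΔT / R_total = 451 / 0.09756

Q ≈ 4620 W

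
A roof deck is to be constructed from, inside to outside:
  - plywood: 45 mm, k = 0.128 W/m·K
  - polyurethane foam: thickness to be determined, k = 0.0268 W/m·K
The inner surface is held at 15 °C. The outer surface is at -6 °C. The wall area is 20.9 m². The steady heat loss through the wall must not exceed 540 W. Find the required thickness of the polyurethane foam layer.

L ≈ 12.4 mm

Series thermal resistances:
R_plywood = L/(kA) = 0.045/(0.128×20.9) = 0.01682 K/W
Sum of the known resistances R_other = 0.01682 K/W
Required total resistance R_tot = ΔT/Q_allow = 21/540 = 0.03889 K/W
R_polyurethane foam = R_tot − R_other = 0.02207 K/W
L = R·k·A = 0.02207×0.0268×20.9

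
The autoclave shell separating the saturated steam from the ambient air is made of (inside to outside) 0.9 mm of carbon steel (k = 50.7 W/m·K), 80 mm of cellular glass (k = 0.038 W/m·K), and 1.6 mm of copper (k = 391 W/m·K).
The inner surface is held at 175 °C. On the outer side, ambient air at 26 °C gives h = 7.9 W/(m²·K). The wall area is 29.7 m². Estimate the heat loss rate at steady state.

Series thermal resistances:
R_carbon steel = L/(kA) = 0.0009/(50.7×29.7) = 5.977×10^-7 K/W
R_cellular glass = L/(kA) = 0.08/(0.038×29.7) = 0.07088 K/W
R_copper = L/(kA) = 0.0016/(391×29.7) = 1.378×10^-7 K/W
R_outer film = 1/(h_o·A) = 1/(7.9×29.7) = 0.004262 K/W
R_total = 0.07515 K/W
Q = ΔT / R_total = 149 / 0.07515

Q ≈ 1980 W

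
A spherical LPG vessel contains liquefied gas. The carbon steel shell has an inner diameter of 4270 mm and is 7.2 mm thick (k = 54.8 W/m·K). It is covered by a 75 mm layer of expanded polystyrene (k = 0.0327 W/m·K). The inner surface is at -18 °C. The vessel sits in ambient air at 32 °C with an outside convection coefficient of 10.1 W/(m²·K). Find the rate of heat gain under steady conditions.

Q ≈ 1250 W

Each spherical layer contributes R = (1/r_i − 1/r_o)/(4πk):
R_carbon steel shell = (1/2.135 − 1/2.1422)/(4π×54.8) = 2.286×10^-6 K/W
R_expanded polystyrene = (1/2.1422 − 1/2.2172)/(4π×0.0327) = 0.03843 K/W
R_outer film = 1/(h·4πr_o²) = 1/(10.1×4π×2.2172²) = 0.001603 K/W
R_total = 0.04003 K/W
Q = ΔT/R_total = 50/0.04003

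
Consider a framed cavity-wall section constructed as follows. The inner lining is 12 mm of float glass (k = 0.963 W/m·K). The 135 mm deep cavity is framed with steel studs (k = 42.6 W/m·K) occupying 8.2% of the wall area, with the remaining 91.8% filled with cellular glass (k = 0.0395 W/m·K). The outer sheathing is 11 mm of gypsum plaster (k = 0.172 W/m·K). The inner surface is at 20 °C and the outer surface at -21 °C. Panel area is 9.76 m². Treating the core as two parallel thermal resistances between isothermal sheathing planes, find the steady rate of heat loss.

Sheathing layers in series; stud and cavity paths in parallel between them.
R_inner = 0.012/(0.963×9.76) = 0.001277 K/W
R_stud  = 0.135/(42.6×0.082×9.76) = 0.00396 K/W
R_cav   = 0.135/(0.0395×0.918×9.76) = 0.3815 K/W
1/R_core = 1/R_stud + 1/R_cav → R_core = 0.003919 K/W
R_outer = 0.011/(0.172×9.76) = 0.006553 K/W
R_total = 0.01175 K/W
Q = ΔT/R_total = 41/0.01175

Q ≈ 3490 W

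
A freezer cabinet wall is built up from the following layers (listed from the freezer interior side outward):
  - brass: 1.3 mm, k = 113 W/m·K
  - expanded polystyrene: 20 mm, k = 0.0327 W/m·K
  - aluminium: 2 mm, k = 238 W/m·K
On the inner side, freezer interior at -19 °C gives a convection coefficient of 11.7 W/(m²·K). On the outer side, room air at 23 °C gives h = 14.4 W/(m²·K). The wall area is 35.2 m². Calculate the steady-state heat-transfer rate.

Series thermal resistances:
R_inner film = 1/(h_i·A) = 1/(11.7×35.2) = 0.002428 K/W
R_brass = L/(kA) = 0.0013/(113×35.2) = 3.268×10^-7 K/W
R_expanded polystyrene = L/(kA) = 0.02/(0.0327×35.2) = 0.01738 K/W
R_aluminium = L/(kA) = 0.002/(238×35.2) = 2.387×10^-7 K/W
R_outer film = 1/(h_o·A) = 1/(14.4×35.2) = 0.001973 K/W
R_total = 0.02178 K/W
Q = ΔT / R_total = 42 / 0.02178

Q ≈ 1930 W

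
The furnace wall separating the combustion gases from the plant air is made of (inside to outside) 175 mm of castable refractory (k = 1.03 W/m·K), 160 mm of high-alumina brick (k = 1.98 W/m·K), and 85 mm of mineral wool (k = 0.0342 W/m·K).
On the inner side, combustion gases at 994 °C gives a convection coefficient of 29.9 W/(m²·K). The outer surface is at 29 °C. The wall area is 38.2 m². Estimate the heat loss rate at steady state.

Q ≈ 13300 W

Thermal resistances in series:
R_inner film = 1/(h_i·A) = 1/(29.9×38.2) = 8.755×10^-4 K/W
R_castable refractory = L/(kA) = 0.175/(1.03×38.2) = 0.004448 K/W
R_high-alumina brick = L/(kA) = 0.16/(1.98×38.2) = 0.002115 K/W
R_mineral wool = L/(kA) = 0.085/(0.0342×38.2) = 0.06506 K/W
R_total = 0.0725 K/W
Q = ΔT / R_total = 965 / 0.0725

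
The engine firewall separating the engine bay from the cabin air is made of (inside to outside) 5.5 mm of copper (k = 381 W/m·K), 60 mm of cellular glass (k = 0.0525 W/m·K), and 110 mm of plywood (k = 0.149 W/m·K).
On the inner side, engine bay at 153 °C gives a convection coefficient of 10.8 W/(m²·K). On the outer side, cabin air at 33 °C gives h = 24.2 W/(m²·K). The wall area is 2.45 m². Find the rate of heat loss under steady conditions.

Q ≈ 146 W

Series thermal resistances:
R_inner film = 1/(h_i·A) = 1/(10.8×2.45) = 0.03779 K/W
R_copper = L/(kA) = 0.0055/(381×2.45) = 5.892×10^-6 K/W
R_cellular glass = L/(kA) = 0.06/(0.0525×2.45) = 0.4665 K/W
R_plywood = L/(kA) = 0.11/(0.149×2.45) = 0.3013 K/W
R_outer film = 1/(h_o·A) = 1/(24.2×2.45) = 0.01687 K/W
R_total = 0.8225 K/W
Q = ΔT / R_total = 120 / 0.8225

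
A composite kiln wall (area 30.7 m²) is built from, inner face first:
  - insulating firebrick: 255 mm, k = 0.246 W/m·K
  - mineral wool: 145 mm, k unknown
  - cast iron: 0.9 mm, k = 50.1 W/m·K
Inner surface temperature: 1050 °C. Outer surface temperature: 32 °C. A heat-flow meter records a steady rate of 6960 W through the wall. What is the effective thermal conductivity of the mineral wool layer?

k ≈ 0.042 W/(m·K)

Using the resistance-network approach (series):
R_insulating firebrick = L/(kA) = 0.255/(0.246×30.7) = 0.03376 K/W
R_cast iron = L/(kA) = 0.0009/(50.1×30.7) = 5.851×10^-7 K/W
Sum of known resistances R_other = 0.03377 K/W
Total R = ΔT/Q = 1018/6960 = 0.1463 K/W
R_mineral wool = R_total − R_other = 0.1125 K/W
k = L/(R·A) = 0.145/(0.1125×30.7)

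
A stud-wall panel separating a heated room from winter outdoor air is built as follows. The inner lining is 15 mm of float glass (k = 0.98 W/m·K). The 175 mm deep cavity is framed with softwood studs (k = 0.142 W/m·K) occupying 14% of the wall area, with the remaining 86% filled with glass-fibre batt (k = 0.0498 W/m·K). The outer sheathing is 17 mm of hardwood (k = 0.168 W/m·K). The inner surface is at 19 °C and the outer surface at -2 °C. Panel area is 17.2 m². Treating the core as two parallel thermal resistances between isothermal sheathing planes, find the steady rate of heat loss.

Sheathing layers in series; stud and cavity paths in parallel between them.
R_inner = 0.015/(0.98×17.2) = 8.899×10^-4 K/W
R_stud  = 0.175/(0.142×0.14×17.2) = 0.5118 K/W
R_cav   = 0.175/(0.0498×0.86×17.2) = 0.2376 K/W
1/R_core = 1/R_stud + 1/R_cav → R_core = 0.1623 K/W
R_outer = 0.017/(0.168×17.2) = 0.005883 K/W
R_total = 0.169 K/W
Q = ΔT/R_total = 21/0.169

Q ≈ 124 W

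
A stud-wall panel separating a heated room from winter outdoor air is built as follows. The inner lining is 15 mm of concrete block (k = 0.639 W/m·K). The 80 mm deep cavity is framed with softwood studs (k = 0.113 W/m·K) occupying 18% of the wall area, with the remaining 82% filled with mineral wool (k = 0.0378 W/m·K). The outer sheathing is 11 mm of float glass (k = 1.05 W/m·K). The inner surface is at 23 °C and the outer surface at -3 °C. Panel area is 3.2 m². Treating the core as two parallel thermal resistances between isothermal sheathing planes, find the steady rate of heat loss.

Q ≈ 52.3 W

Sheathing layers in series; stud and cavity paths in parallel between them.
R_inner = 0.015/(0.639×3.2) = 0.007336 K/W
R_stud  = 0.08/(0.113×0.18×3.2) = 1.229 K/W
R_cav   = 0.08/(0.0378×0.82×3.2) = 0.8066 K/W
1/R_core = 1/R_stud + 1/R_cav → R_core = 0.487 K/W
R_outer = 0.011/(1.05×3.2) = 0.003274 K/W
R_total = 0.4976 K/W
Q = ΔT/R_total = 26/0.4976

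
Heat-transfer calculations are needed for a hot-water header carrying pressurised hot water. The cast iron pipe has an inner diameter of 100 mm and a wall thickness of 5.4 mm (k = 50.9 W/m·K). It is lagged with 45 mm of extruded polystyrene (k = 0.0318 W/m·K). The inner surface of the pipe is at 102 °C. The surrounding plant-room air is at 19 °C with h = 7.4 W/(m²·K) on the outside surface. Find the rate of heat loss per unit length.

q′ ≈ 26 W/m

Radial resistances (cylindrical: R_cond = ln(r_o/r_i)/(2πkL), R_conv = 1/(h·2πrL)):
R_cast iron pipe wall = ln(55.4/50)/(2π×50.9×1) = 3.207×10^-4 K/W
R_extruded polystyrene = ln(100.4/55.4)/(2π×0.0318×1) = 2.976 K/W
R_outer film = 1/(h_o·2πr_oL) = 1/(7.4×2π×0.1004×1) = 0.2142 K/W
R_total = 3.19 K/W
Q = ΔT/R_total = 83/3.19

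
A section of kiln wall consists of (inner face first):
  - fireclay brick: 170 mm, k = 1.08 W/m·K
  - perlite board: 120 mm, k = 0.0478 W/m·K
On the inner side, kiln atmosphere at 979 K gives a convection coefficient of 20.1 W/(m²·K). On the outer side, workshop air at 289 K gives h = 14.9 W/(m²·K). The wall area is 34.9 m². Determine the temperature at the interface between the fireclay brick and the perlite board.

Series thermal resistances:
R_inner film = 1/(h_i·A) = 1/(20.1×34.9) = 0.001426 K/W
R_fireclay brick = L/(kA) = 0.17/(1.08×34.9) = 0.00451 K/W
R_perlite board = L/(kA) = 0.12/(0.0478×34.9) = 0.07193 K/W
R_outer film = 1/(h_o·A) = 1/(14.9×34.9) = 0.001923 K/W
R_total = 0.07979 K/W;  Q = ΔT/R_total = 690/0.07979 = 8648 W
T_interface = T_inner − Q·ΣR(inner→interface) = 979 − 8650×0.005936

T ≈ 928 K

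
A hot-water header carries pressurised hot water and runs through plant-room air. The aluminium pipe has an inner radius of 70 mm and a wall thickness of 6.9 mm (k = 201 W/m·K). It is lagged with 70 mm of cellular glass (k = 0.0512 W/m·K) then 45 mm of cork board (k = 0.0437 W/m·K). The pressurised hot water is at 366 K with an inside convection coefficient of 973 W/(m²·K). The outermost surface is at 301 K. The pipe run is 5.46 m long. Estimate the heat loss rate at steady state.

Per-layer cylindrical resistances, series-summed:
R_inner film = 1/(h_i·2πr₁L) = 1/(973×2π×0.07×5.46) = 4.28×10^-4 K/W
R_aluminium pipe wall = ln(76.9/70)/(2π×201×5.46) = 1.363×10^-5 K/W
R_cellular glass = ln(146.9/76.9)/(2π×0.0512×5.46) = 0.3685 K/W
R_cork board = ln(191.9/146.9)/(2π×0.0437×5.46) = 0.1782 K/W
R_total = 0.5472 K/W
Q = ΔT/R_total = 65/0.5472

Q ≈ 119 W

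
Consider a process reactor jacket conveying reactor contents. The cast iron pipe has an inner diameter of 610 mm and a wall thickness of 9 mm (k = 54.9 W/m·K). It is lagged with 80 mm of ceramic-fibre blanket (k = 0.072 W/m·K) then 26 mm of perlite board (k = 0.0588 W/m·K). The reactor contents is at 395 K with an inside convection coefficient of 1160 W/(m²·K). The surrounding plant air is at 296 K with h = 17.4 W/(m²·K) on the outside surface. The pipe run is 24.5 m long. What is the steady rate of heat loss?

Per-layer cylindrical resistances, series-summed:
R_inner film = 1/(h_i·2πr₁L) = 1/(1160×2π×0.305×24.5) = 1.836×10^-5 K/W
R_cast iron pipe wall = ln(314/305)/(2π×54.9×24.5) = 3.441×10^-6 K/W
R_ceramic-fibre blanket = ln(394/314)/(2π×0.072×24.5) = 0.02048 K/W
R_perlite board = ln(420/394)/(2π×0.0588×24.5) = 0.00706 K/W
R_outer film = 1/(h_o·2πr_oL) = 1/(17.4×2π×0.42×24.5) = 8.889×10^-4 K/W
R_total = 0.02845 K/W
Q = ΔT/R_total = 99/0.02845

Q ≈ 3480 W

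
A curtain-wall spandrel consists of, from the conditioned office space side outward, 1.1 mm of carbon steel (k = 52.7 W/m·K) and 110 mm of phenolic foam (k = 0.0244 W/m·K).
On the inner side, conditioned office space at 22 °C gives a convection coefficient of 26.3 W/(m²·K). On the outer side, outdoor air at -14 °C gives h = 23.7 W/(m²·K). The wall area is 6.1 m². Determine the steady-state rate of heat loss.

Model the wall as resistances in series:
R_inner film = 1/(h_i·A) = 1/(26.3×6.1) = 0.006233 K/W
R_carbon steel = L/(kA) = 0.0011/(52.7×6.1) = 3.422×10^-6 K/W
R_phenolic foam = L/(kA) = 0.11/(0.0244×6.1) = 0.739 K/W
R_outer film = 1/(h_o·A) = 1/(23.7×6.1) = 0.006917 K/W
R_total = 0.7522 K/W
Q = ΔT / R_total = 36 / 0.7522

Q ≈ 47.9 W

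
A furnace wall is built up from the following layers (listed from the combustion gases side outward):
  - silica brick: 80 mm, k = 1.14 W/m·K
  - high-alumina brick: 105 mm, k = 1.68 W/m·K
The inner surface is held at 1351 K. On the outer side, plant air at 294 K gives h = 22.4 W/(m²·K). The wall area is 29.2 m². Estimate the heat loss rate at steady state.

Q ≈ 174000 W

Model the wall as resistances in series:
R_silica brick = L/(kA) = 0.08/(1.14×29.2) = 0.002403 K/W
R_high-alumina brick = L/(kA) = 0.105/(1.68×29.2) = 0.00214 K/W
R_outer film = 1/(h_o·A) = 1/(22.4×29.2) = 0.001529 K/W
R_total = 0.006073 K/W
Q = ΔT / R_total = 1057 / 0.006073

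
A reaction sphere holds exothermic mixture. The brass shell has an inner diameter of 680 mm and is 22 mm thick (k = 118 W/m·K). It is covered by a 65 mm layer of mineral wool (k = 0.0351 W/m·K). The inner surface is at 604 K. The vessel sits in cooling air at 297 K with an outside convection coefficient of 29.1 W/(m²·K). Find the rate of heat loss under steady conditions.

Q ≈ 317 W

Radial (spherical) resistances in series:
R_brass shell = (1/0.34 − 1/0.362)/(4π×118) = 1.205×10^-4 K/W
R_mineral wool = (1/0.362 − 1/0.427)/(4π×0.0351) = 0.9534 K/W
R_outer film = 1/(h·4πr_o²) = 1/(29.1×4π×0.427²) = 0.015 K/W
R_total = 0.9685 K/W
Q = ΔT/R_total = 307/0.9685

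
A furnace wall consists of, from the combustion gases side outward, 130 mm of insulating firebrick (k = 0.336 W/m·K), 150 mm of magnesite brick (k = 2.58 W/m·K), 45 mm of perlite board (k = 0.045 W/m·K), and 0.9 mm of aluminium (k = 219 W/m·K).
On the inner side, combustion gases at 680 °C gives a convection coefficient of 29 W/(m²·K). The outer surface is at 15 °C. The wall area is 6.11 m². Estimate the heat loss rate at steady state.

Q ≈ 2750 W

Series thermal resistances:
R_inner film = 1/(h_i·A) = 1/(29×6.11) = 0.005644 K/W
R_insulating firebrick = L/(kA) = 0.13/(0.336×6.11) = 0.06332 K/W
R_magnesite brick = L/(kA) = 0.15/(2.58×6.11) = 0.009515 K/W
R_perlite board = L/(kA) = 0.045/(0.045×6.11) = 0.1637 K/W
R_aluminium = L/(kA) = 0.0009/(219×6.11) = 6.726×10^-7 K/W
R_total = 0.2421 K/W
Q = ΔT / R_total = 665 / 0.2421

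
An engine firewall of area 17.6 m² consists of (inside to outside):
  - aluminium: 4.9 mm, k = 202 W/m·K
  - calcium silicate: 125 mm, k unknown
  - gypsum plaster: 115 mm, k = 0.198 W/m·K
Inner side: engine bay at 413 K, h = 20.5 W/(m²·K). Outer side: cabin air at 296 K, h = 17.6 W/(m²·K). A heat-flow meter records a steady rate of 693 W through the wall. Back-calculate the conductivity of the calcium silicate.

k ≈ 0.0547 W/(m·K)

Series thermal resistances:
R_inner film = 1/(h_i·A) = 1/(20.5×17.6) = 0.002772 K/W
R_aluminium = L/(kA) = 0.0049/(202×17.6) = 1.378×10^-6 K/W
R_gypsum plaster = L/(kA) = 0.115/(0.198×17.6) = 0.033 K/W
R_outer film = 1/(h_o·A) = 1/(17.6×17.6) = 0.003228 K/W
Sum of known resistances R_other = 0.039 K/W
Total R = ΔT/Q = 117/693 = 0.1688 K/W
R_calcium silicate = R_total − R_other = 0.1298 K/W
k = L/(R·A) = 0.125/(0.1298×17.6)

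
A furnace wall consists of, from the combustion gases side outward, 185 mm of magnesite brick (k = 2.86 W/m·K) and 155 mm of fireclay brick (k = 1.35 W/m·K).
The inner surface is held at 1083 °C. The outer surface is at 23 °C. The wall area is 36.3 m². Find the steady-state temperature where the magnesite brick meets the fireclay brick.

Using the resistance-network approach (series):
R_magnesite brick = L/(kA) = 0.185/(2.86×36.3) = 0.001782 K/W
R_fireclay brick = L/(kA) = 0.155/(1.35×36.3) = 0.003163 K/W
R_total = 0.004945 K/W;  Q = ΔT/R_total = 1060/0.004945 = 214400 W
T_interface = T_inner − Q·ΣR(inner→interface) = 1083 − 214000×0.001782

T ≈ 701 °C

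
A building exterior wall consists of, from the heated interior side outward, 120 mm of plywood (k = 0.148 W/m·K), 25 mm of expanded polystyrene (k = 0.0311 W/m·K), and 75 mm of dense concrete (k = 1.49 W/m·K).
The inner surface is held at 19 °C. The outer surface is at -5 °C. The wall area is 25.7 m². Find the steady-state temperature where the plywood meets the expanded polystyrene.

T ≈ 7.31 °C

Using the resistance-network approach (series):
R_plywood = L/(kA) = 0.12/(0.148×25.7) = 0.03155 K/W
R_expanded polystyrene = L/(kA) = 0.025/(0.0311×25.7) = 0.03128 K/W
R_dense concrete = L/(kA) = 0.075/(1.49×25.7) = 0.001959 K/W
R_total = 0.06479 K/W;  Q = ΔT/R_total = 24/0.06479 = 370.4 W
T_interface = T_inner − Q·ΣR(inner→interface) = 19 − 370×0.03155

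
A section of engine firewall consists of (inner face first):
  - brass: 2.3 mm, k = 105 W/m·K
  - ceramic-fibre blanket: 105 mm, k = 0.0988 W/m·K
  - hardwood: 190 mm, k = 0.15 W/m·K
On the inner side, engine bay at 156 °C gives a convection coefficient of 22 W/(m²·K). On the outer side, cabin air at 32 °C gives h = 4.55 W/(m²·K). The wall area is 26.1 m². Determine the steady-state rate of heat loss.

Using the resistance-network approach (series):
R_inner film = 1/(h_i·A) = 1/(22×26.1) = 0.001742 K/W
R_brass = L/(kA) = 0.0023/(105×26.1) = 8.393×10^-7 K/W
R_ceramic-fibre blanket = L/(kA) = 0.105/(0.0988×26.1) = 0.04072 K/W
R_hardwood = L/(kA) = 0.19/(0.15×26.1) = 0.04853 K/W
R_outer film = 1/(h_o·A) = 1/(4.55×26.1) = 0.008421 K/W
R_total = 0.09941 K/W
Q = ΔT / R_total = 124 / 0.09941

Q ≈ 1250 W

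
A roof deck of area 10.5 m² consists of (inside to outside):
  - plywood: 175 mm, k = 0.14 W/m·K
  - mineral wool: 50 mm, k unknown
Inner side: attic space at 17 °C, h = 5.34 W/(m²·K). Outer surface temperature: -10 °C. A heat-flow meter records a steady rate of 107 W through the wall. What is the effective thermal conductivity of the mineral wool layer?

k ≈ 0.0412 W/(m·K)

Thermal resistances in series:
R_inner film = 1/(h_i·A) = 1/(5.34×10.5) = 0.01783 K/W
R_plywood = L/(kA) = 0.175/(0.14×10.5) = 0.119 K/W
Sum of known resistances R_other = 0.1369 K/W
Total R = ΔT/Q = 27/107 = 0.2523 K/W
R_mineral wool = R_total − R_other = 0.1155 K/W
k = L/(R·A) = 0.05/(0.1155×10.5)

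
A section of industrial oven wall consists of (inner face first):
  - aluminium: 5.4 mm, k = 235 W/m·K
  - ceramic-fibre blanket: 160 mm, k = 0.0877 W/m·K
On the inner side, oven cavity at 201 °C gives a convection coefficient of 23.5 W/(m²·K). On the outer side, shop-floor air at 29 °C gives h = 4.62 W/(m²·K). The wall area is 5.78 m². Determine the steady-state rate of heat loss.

Q ≈ 477 W

Using the resistance-network approach (series):
R_inner film = 1/(h_i·A) = 1/(23.5×5.78) = 0.007362 K/W
R_aluminium = L/(kA) = 0.0054/(235×5.78) = 3.976×10^-6 K/W
R_ceramic-fibre blanket = L/(kA) = 0.16/(0.0877×5.78) = 0.3156 K/W
R_outer film = 1/(h_o·A) = 1/(4.62×5.78) = 0.03745 K/W
R_total = 0.3605 K/W
Q = ΔT / R_total = 172 / 0.3605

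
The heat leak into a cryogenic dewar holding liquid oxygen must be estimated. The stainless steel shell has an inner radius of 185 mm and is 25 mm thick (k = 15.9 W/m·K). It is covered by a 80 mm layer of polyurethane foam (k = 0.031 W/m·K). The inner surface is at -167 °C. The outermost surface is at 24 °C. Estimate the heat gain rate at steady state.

Each spherical layer contributes R = (1/r_i − 1/r_o)/(4πk):
R_stainless steel shell = (1/0.185 − 1/0.21)/(4π×15.9) = 0.003221 K/W
R_polyurethane foam = (1/0.21 − 1/0.29)/(4π×0.031) = 3.372 K/W
R_total = 3.375 K/W
Q = ΔT/R_total = 191/3.375

Q ≈ 56.6 W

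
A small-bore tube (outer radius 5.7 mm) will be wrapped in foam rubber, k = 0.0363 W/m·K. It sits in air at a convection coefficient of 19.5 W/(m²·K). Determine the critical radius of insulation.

r_cr ≈ 1.86 mm

For a cylinder r_cr = k/h = 0.0363/19.5
r_cr = 1.86 mm; since the bare radius (5.7 mm) is above r_cr, any added insulation will reduce heat loss.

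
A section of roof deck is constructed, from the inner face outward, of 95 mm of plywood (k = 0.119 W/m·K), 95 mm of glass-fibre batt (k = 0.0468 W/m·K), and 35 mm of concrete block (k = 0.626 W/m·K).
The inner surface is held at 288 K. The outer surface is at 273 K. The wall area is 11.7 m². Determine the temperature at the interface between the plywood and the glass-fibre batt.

T ≈ 284 K

Treating each layer as a thermal resistance in series:
R_plywood = L/(kA) = 0.095/(0.119×11.7) = 0.06823 K/W
R_glass-fibre batt = L/(kA) = 0.095/(0.0468×11.7) = 0.1735 K/W
R_concrete block = L/(kA) = 0.035/(0.626×11.7) = 0.004779 K/W
R_total = 0.2465 K/W;  Q = ΔT/R_total = 15/0.2465 = 60.85 W
T_interface = T_inner − Q·ΣR(inner→interface) = 288 − 60.8×0.06823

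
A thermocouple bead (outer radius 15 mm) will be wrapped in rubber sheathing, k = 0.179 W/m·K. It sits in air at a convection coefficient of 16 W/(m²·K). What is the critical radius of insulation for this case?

r_cr ≈ 22.4 mm

For a sphere r_cr = 2k/h = 2×0.179/16
r_cr = 22.4 mm; since the bare radius (15 mm) is below r_cr, adding a thin layer of insulation will *increase* heat loss.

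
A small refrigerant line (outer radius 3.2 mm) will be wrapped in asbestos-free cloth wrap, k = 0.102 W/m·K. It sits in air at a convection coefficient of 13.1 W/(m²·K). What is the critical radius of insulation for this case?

For a cylinder r_cr = k/h = 0.102/13.1
r_cr = 7.79 mm; since the bare radius (3.2 mm) is below r_cr, adding a thin layer of insulation will *increase* heat loss.

r_cr ≈ 7.79 mm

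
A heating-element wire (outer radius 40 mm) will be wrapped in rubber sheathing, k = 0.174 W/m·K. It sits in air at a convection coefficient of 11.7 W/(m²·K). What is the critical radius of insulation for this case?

r_cr ≈ 14.9 mm

For a cylinder r_cr = k/h = 0.174/11.7
r_cr = 14.9 mm; since the bare radius (40 mm) is above r_cr, any added insulation will reduce heat loss.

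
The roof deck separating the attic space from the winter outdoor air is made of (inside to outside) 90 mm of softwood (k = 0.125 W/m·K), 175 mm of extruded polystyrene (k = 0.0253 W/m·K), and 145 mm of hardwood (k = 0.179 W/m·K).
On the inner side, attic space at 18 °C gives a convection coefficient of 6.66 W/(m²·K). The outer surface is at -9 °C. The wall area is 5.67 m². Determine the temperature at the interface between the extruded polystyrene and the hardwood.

Thermal resistances in series:
R_inner film = 1/(h_i·A) = 1/(6.66×5.67) = 0.02648 K/W
R_softwood = L/(kA) = 0.09/(0.125×5.67) = 0.127 K/W
R_extruded polystyrene = L/(kA) = 0.175/(0.0253×5.67) = 1.22 K/W
R_hardwood = L/(kA) = 0.145/(0.179×5.67) = 0.1429 K/W
R_total = 1.516 K/W;  Q = ΔT/R_total = 27/1.516 = 17.81 W
T_interface = T_inner − Q·ΣR(inner→interface) = 18 − 17.8×1.373

T ≈ -6.46 °C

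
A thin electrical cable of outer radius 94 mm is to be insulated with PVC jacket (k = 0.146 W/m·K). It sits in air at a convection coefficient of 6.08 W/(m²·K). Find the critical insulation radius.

r_cr ≈ 24 mm

For a cylinder r_cr = k/h = 0.146/6.08
r_cr = 24 mm; since the bare radius (94 mm) is above r_cr, any added insulation will reduce heat loss.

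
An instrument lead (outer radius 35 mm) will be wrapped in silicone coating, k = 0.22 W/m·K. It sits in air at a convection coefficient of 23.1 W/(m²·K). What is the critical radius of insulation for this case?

For a cylinder r_cr = k/h = 0.22/23.1
r_cr = 9.52 mm; since the bare radius (35 mm) is above r_cr, any added insulation will reduce heat loss.

r_cr ≈ 9.52 mm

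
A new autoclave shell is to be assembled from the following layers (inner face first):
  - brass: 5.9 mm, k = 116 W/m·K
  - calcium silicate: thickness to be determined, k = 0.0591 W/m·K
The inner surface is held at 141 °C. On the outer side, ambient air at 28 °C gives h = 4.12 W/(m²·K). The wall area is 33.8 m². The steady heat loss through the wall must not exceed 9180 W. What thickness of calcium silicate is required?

L ≈ 10.2 mm

Thermal resistances in series:
R_brass = L/(kA) = 0.0059/(116×33.8) = 1.505×10^-6 K/W
R_outer film = 1/(h_o·A) = 1/(4.12×33.8) = 0.007181 K/W
Sum of the known resistances R_other = 0.007183 K/W
Required total resistance R_tot = ΔT/Q_allow = 113/9180 = 0.01231 K/W
R_calcium silicate = R_tot − R_other = 0.005127 K/W
L = R·k·A = 0.005127×0.0591×33.8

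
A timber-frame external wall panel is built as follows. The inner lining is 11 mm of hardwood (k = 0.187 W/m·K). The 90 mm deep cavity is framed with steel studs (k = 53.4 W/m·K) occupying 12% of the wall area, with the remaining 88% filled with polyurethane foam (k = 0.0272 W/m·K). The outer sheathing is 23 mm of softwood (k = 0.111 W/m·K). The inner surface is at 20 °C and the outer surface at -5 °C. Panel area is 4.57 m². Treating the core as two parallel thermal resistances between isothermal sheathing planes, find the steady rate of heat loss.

Sheathing layers in series; stud and cavity paths in parallel between them.
R_inner = 0.011/(0.187×4.57) = 0.01287 K/W
R_stud  = 0.09/(53.4×0.12×4.57) = 0.003073 K/W
R_cav   = 0.09/(0.0272×0.88×4.57) = 0.8228 K/W
1/R_core = 1/R_stud + 1/R_cav → R_core = 0.003062 K/W
R_outer = 0.023/(0.111×4.57) = 0.04534 K/W
R_total = 0.06127 K/W
Q = ΔT/R_total = 25/0.06127

Q ≈ 408 W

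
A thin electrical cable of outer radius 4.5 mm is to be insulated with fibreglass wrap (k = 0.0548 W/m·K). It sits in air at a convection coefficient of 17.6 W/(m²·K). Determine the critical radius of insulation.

r_cr ≈ 3.11 mm

For a cylinder r_cr = k/h = 0.0548/17.6
r_cr = 3.11 mm; since the bare radius (4.5 mm) is above r_cr, any added insulation will reduce heat loss.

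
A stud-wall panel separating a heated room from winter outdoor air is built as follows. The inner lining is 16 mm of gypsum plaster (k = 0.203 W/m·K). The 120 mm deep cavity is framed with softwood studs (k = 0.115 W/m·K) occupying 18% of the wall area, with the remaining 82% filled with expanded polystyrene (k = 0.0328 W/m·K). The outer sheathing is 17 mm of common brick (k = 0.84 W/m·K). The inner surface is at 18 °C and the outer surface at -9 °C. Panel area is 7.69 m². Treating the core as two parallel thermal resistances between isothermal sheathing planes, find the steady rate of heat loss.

Sheathing layers in series; stud and cavity paths in parallel between them.
R_inner = 0.016/(0.203×7.69) = 0.01025 K/W
R_stud  = 0.12/(0.115×0.18×7.69) = 0.7538 K/W
R_cav   = 0.12/(0.0328×0.82×7.69) = 0.5802 K/W
1/R_core = 1/R_stud + 1/R_cav → R_core = 0.3279 K/W
R_outer = 0.017/(0.84×7.69) = 0.002632 K/W
R_total = 0.3407 K/W
Q = ΔT/R_total = 27/0.3407

Q ≈ 79.2 W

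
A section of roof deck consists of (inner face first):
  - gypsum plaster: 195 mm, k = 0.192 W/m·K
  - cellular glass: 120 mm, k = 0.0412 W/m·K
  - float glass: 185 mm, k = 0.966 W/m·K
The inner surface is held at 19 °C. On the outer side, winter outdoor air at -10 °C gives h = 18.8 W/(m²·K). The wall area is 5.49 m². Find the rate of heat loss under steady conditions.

Q ≈ 38.2 W

Model the wall as resistances in series:
R_gypsum plaster = L/(kA) = 0.195/(0.192×5.49) = 0.185 K/W
R_cellular glass = L/(kA) = 0.12/(0.0412×5.49) = 0.5305 K/W
R_float glass = L/(kA) = 0.185/(0.966×5.49) = 0.03488 K/W
R_outer film = 1/(h_o·A) = 1/(18.8×5.49) = 0.009689 K/W
R_total = 0.7601 K/W
Q = ΔT / R_total = 29 / 0.7601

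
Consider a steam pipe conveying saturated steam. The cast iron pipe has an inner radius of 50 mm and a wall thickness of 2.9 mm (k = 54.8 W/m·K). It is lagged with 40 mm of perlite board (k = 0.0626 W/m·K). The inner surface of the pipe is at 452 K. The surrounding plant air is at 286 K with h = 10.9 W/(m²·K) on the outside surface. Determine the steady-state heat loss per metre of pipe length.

q′ ≈ 104 W/m

For a radial system each layer contributes R = ln(r_out/r_in)/(2πkL); films add R = 1/(hA).
R_cast iron pipe wall = ln(52.9/50)/(2π×54.8×1) = 1.637×10^-4 K/W
R_perlite board = ln(92.9/52.9)/(2π×0.0626×1) = 1.432 K/W
R_outer film = 1/(h_o·2πr_oL) = 1/(10.9×2π×0.0929×1) = 0.1572 K/W
R_total = 1.589 K/W
Q = ΔT/R_total = 166/1.589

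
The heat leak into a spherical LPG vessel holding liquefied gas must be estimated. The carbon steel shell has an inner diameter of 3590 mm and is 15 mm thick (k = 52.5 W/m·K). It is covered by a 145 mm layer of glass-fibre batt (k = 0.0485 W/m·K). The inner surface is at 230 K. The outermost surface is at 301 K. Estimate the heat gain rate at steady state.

For a spherical shell R = (1/r₁ − 1/r₂)/(4πk); film R = 1/(h·4πr²). In series:
R_carbon steel shell = (1/1.795 − 1/1.81)/(4π×52.5) = 6.998×10^-6 K/W
R_glass-fibre batt = (1/1.81 − 1/1.955)/(4π×0.0485) = 0.06723 K/W
R_total = 0.06724 K/W
Q = ΔT/R_total = 71/0.06724

Q ≈ 1060 W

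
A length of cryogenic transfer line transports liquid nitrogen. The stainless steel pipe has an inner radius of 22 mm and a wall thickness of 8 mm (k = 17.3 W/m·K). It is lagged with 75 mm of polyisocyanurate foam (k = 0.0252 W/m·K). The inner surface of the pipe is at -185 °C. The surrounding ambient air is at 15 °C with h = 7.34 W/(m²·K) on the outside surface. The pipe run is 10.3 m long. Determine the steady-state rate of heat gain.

Q ≈ 254 W

Treating each annulus and film as a series resistance:
R_stainless steel pipe wall = ln(30/22)/(2π×17.3×10.3) = 2.77×10^-4 K/W
R_polyisocyanurate foam = ln(105/30)/(2π×0.0252×10.3) = 0.7682 K/W
R_outer film = 1/(h_o·2πr_oL) = 1/(7.34×2π×0.105×10.3) = 0.02005 K/W
R_total = 0.7885 K/W
Q = ΔT/R_total = 200/0.7885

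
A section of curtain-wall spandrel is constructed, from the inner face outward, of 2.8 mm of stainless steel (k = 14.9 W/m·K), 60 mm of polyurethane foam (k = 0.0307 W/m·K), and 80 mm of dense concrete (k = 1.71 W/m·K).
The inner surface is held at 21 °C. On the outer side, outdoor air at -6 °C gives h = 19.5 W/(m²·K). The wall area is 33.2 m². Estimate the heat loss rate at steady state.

Using the resistance-network approach (series):
R_stainless steel = L/(kA) = 0.0028/(14.9×33.2) = 5.66×10^-6 K/W
R_polyurethane foam = L/(kA) = 0.06/(0.0307×33.2) = 0.05887 K/W
R_dense concrete = L/(kA) = 0.08/(1.71×33.2) = 0.001409 K/W
R_outer film = 1/(h_o·A) = 1/(19.5×33.2) = 0.001545 K/W
R_total = 0.06183 K/W
Q = ΔT / R_total = 27 / 0.06183

Q ≈ 437 W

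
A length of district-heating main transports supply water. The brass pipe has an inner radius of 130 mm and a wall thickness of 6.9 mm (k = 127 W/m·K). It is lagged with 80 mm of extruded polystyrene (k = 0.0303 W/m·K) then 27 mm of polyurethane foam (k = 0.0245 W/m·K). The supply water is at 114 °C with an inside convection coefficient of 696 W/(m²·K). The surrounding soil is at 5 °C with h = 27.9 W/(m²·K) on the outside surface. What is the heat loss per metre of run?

Per-layer cylindrical resistances, series-summed:
R_inner film = 1/(h_i·2πr₁L) = 1/(696×2π×0.13×1) = 0.001759 K/W
R_brass pipe wall = ln(136.9/130)/(2π×127×1) = 6.481×10^-5 K/W
R_extruded polystyrene = ln(216.9/136.9)/(2π×0.0303×1) = 2.417 K/W
R_polyurethane foam = ln(243.9/216.9)/(2π×0.0245×1) = 0.7621 K/W
R_outer film = 1/(h_o·2πr_oL) = 1/(27.9×2π×0.2439×1) = 0.02339 K/W
R_total = 3.205 K/W
Q = ΔT/R_total = 109/3.205

q′ ≈ 34 W/m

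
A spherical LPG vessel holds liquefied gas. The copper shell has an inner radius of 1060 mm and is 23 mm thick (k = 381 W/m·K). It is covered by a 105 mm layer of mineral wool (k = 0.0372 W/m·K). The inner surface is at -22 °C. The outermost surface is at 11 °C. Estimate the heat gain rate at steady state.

Q ≈ 189 W

Radial (spherical) resistances in series:
R_copper shell = (1/1.06 − 1/1.083)/(4π×381) = 4.185×10^-6 K/W
R_mineral wool = (1/1.083 − 1/1.188)/(4π×0.0372) = 0.1746 K/W
R_total = 0.1746 K/W
Q = ΔT/R_total = 33/0.1746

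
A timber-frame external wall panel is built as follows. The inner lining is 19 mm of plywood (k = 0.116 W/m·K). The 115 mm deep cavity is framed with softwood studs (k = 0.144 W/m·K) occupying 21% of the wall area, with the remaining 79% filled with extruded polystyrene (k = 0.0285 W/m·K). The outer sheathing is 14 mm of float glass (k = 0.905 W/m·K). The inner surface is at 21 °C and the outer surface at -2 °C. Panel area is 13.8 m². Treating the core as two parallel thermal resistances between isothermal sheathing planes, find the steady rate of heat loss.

Q ≈ 135 W

Sheathing layers in series; stud and cavity paths in parallel between them.
R_inner = 0.019/(0.116×13.8) = 0.01187 K/W
R_stud  = 0.115/(0.144×0.21×13.8) = 0.2756 K/W
R_cav   = 0.115/(0.0285×0.79×13.8) = 0.3701 K/W
1/R_core = 1/R_stud + 1/R_cav → R_core = 0.158 K/W
R_outer = 0.014/(0.905×13.8) = 0.001121 K/W
R_total = 0.171 K/W
Q = ΔT/R_total = 23/0.171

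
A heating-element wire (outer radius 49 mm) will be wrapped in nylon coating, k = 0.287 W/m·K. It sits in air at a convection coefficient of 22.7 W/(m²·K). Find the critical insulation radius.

r_cr ≈ 12.6 mm

For a cylinder r_cr = k/h = 0.287/22.7
r_cr = 12.6 mm; since the bare radius (49 mm) is above r_cr, any added insulation will reduce heat loss.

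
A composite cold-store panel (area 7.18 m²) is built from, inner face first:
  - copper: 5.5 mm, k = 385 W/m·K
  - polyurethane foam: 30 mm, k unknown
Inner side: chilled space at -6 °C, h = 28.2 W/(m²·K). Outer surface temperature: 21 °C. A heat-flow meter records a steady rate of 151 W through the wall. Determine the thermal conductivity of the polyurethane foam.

k ≈ 0.024 W/(m·K)

Using the resistance-network approach (series):
R_inner film = 1/(h_i·A) = 1/(28.2×7.18) = 0.004939 K/W
R_copper = L/(kA) = 0.0055/(385×7.18) = 1.99×10^-6 K/W
Sum of known resistances R_other = 0.004941 K/W
Total R = ΔT/Q = 27/151 = 0.1788 K/W
R_polyurethane foam = R_total − R_other = 0.1739 K/W
k = L/(R·A) = 0.03/(0.1739×7.18)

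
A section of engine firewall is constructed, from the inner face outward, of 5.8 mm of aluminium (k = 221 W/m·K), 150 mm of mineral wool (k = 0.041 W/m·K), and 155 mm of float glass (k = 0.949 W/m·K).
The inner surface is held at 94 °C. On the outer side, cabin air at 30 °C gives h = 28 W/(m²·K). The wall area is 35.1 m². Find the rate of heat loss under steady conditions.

Q ≈ 582 W

Treating each layer as a thermal resistance in series:
R_aluminium = L/(kA) = 0.0058/(221×35.1) = 7.477×10^-7 K/W
R_mineral wool = L/(kA) = 0.15/(0.041×35.1) = 0.1042 K/W
R_float glass = L/(kA) = 0.155/(0.949×35.1) = 0.004653 K/W
R_outer film = 1/(h_o·A) = 1/(28×35.1) = 0.001018 K/W
R_total = 0.1099 K/W
Q = ΔT / R_total = 64 / 0.1099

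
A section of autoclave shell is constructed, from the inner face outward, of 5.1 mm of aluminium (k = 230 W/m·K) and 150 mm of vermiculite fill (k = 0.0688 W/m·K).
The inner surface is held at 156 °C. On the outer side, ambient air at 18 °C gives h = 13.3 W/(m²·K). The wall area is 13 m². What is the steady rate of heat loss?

Q ≈ 795 W

Thermal resistances in series:
R_aluminium = L/(kA) = 0.0051/(230×13) = 1.706×10^-6 K/W
R_vermiculite fill = L/(kA) = 0.15/(0.0688×13) = 0.1677 K/W
R_outer film = 1/(h_o·A) = 1/(13.3×13) = 0.005784 K/W
R_total = 0.1735 K/W
Q = ΔT / R_total = 138 / 0.1735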